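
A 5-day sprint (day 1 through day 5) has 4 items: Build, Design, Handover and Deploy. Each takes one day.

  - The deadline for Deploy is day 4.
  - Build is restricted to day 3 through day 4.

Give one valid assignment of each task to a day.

Build in day 3; Design in day 1; Deploy in day 1; Handover in day 1

Checking: Deploy=day 1 in [day 1,day 4]; Build=day 3 in [day 3,day 4].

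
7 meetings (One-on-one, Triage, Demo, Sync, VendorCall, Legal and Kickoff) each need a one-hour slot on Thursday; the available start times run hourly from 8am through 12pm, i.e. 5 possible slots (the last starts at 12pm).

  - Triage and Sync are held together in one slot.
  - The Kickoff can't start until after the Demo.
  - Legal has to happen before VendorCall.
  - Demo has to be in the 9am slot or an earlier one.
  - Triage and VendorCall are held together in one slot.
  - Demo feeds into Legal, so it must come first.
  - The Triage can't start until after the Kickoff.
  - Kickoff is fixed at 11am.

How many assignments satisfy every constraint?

25

Splitting on One-on-one: it can be 8am (5), 9am (5), 10am (5), 11am (5), 12pm (5). Listing each branch's schedules as (Triage, Demo, Sync, VendorCall, Legal, Kickoff):
One-on-one=8am: (12pm,8am,12pm,12pm,9am,11am) (12pm,8am,12pm,12pm,10am,11am) (12pm,8am,12pm,12pm,11am,11am) (12pm,9am,12pm,12pm,10am,11am) (12pm,9am,12pm,12pm,11am,11am) — 5.
One-on-one=9am: (12pm,8am,12pm,12pm,9am,11am) (12pm,8am,12pm,12pm,10am,11am) (12pm,8am,12pm,12pm,11am,11am) (12pm,9am,12pm,12pm,10am,11am) (12pm,9am,12pm,12pm,11am,11am) — 5.
One-on-one=10am: (12pm,8am,12pm,12pm,9am,11am) (12pm,8am,12pm,12pm,10am,11am) (12pm,8am,12pm,12pm,11am,11am) (12pm,9am,12pm,12pm,10am,11am) (12pm,9am,12pm,12pm,11am,11am) — 5.
One-on-one=11am: (12pm,8am,12pm,12pm,9am,11am) (12pm,8am,12pm,12pm,10am,11am) (12pm,8am,12pm,12pm,11am,11am) (12pm,9am,12pm,12pm,10am,11am) (12pm,9am,12pm,12pm,11am,11am) — 5.
One-on-one=12pm: (12pm,8am,12pm,12pm,9am,11am) (12pm,8am,12pm,12pm,10am,11am) (12pm,8am,12pm,12pm,11am,11am) (12pm,9am,12pm,12pm,10am,11am) (12pm,9am,12pm,12pm,11am,11am) — 5.
Summing: 5 + 5 + 5 + 5 + 5 = 25.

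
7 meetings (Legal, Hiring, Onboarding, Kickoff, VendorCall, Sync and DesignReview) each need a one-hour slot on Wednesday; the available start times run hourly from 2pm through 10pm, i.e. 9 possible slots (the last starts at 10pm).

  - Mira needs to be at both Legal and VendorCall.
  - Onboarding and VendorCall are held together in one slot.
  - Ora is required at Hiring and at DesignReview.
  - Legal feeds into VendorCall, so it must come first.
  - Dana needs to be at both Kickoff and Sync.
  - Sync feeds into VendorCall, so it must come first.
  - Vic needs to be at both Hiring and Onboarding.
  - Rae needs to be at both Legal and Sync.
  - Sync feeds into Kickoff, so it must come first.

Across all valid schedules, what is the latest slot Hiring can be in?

10pm

Hiring at 10pm is achievable: Onboarding -> 4pm, Sync -> 2pm, Kickoff -> 3pm, Legal -> 3pm, DesignReview -> 2pm, VendorCall -> 4pm, Hiring -> 10pm.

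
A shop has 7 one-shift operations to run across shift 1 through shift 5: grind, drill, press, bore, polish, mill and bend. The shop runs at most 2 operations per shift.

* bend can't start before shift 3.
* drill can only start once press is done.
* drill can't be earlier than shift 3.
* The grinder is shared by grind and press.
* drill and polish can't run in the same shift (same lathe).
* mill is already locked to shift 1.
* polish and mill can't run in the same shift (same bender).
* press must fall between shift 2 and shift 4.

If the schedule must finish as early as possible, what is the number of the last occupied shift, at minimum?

4

The precedence chain requires at least 2 distinct shifts.
With at most 2 per shift and 7 operations, at least 4 shifts are needed.
drill can't be placed before shift 3, so the schedule must run through at least shift 3.
4 works (last occupied shift: shift 4): for example bore=shift 2, bend=shift 3, grind=shift 1, polish=shift 4, mill=shift 1, press=shift 2, drill=shift 3.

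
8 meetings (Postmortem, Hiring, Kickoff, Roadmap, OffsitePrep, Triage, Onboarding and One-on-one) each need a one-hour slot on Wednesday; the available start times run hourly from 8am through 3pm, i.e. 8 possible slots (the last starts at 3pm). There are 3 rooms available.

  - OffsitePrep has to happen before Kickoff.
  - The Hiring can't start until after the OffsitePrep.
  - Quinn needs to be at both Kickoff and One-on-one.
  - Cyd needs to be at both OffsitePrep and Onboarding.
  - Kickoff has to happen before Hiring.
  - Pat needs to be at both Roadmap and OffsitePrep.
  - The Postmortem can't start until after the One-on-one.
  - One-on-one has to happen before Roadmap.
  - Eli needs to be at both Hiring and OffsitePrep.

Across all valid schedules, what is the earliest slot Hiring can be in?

Precedence pushes Hiring to at least 10am.
Hiring at 10am is achievable: Triage -> 8am, One-on-one -> 8am, Kickoff -> 9am, Roadmap -> 9am, Hiring -> 10am, OffsitePrep -> 8am, Postmortem -> 9am, Onboarding -> 10am.

10am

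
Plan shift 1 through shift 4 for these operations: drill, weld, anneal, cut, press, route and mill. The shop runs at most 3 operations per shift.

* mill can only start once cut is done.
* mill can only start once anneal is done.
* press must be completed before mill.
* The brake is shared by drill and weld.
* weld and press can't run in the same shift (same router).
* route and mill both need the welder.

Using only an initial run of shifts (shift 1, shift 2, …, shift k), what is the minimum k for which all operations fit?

The precedence chain requires at least 2 distinct shifts.
With at most 3 per shift and 7 operations, at least 3 shifts are needed.
3 works (last occupied shift: shift 3): for example mill -> shift 2; drill -> shift 2; cut -> shift 1; route -> shift 3; anneal -> shift 1; weld -> shift 3; press -> shift 1.

3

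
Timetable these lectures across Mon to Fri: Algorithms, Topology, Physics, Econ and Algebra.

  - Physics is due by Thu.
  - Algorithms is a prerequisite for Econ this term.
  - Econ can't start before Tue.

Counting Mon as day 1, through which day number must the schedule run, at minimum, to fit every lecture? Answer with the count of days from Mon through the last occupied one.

2

The precedence chain requires at least 2 distinct days.
2 works (last occupied day: Tue): for example Econ=Tue, Topology=Mon, Algebra=Mon, Algorithms=Mon, Physics=Mon.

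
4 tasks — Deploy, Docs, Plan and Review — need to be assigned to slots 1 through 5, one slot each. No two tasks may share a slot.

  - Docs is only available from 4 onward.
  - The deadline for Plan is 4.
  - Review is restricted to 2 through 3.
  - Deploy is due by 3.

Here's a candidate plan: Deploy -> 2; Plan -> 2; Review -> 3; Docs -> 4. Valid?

Docs is only available from 4 onward — holds.
Review is restricted to 2 through 3 — holds.
The deadline for Plan is 4 — holds.
No two tasks may share a slot — violated.
Deploy is due by 3 — holds.

No — it violates: No two tasks may share a slot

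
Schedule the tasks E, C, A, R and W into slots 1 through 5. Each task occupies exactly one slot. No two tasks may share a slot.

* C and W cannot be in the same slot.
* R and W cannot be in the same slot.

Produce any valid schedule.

W -> 5; E -> 1; C -> 2; R -> 4; A -> 3

Checking: R(4) != W(5); C(2) != W(5); max 1 per slot (cap 1).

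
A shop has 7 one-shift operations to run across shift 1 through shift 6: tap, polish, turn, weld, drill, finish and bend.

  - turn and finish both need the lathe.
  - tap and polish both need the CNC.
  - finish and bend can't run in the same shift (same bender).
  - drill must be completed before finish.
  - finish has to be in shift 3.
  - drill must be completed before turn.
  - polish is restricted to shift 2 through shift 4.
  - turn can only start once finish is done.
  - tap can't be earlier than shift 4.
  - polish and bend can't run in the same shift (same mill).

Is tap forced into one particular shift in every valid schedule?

No

tap can be shift 4 (e.g. drill -> shift 1, finish -> shift 3, polish -> shift 2, tap -> shift 4, turn -> shift 4, weld -> shift 1, bend -> shift 1) or shift 5 (e.g. tap=shift 5, bend=shift 1, weld=shift 1, turn=shift 4, polish=shift 2, drill=shift 1, finish=shift 3).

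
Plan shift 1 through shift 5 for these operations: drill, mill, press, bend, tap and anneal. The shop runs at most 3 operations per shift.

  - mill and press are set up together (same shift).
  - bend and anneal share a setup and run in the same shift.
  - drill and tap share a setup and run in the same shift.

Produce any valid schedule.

mill -> shift 2; press -> shift 2; tap -> shift 1; drill -> shift 1; anneal -> shift 3; bend -> shift 3

Checking: drill = tap = shift 1; bend = anneal = shift 3; mill = press = shift 2; max 2 per shift (cap 3).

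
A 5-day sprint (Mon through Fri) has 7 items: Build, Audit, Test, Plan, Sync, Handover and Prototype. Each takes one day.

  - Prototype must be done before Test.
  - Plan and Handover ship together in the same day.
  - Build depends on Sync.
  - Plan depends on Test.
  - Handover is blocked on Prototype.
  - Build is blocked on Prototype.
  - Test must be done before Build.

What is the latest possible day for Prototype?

Downstream work caps Prototype at Wed.
Prototype at Wed is achievable: Build -> Fri, Handover -> Fri, Audit -> Mon, Prototype -> Wed, Plan -> Fri, Sync -> Mon, Test -> Thu.

Wed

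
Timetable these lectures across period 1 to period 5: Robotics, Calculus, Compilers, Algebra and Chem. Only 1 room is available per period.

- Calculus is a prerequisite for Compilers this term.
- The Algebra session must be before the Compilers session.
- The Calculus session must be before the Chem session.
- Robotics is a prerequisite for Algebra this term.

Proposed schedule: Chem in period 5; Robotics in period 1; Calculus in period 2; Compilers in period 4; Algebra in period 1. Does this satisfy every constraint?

Robotics is a prerequisite for Algebra this term — violated.
Only 1 room is available per period — violated.
The Algebra session must be before the Compilers session — holds.
The Calculus session must be before the Chem session — holds.
Calculus is a prerequisite for Compilers this term — holds.

No — it violates: Only 1 room is available per period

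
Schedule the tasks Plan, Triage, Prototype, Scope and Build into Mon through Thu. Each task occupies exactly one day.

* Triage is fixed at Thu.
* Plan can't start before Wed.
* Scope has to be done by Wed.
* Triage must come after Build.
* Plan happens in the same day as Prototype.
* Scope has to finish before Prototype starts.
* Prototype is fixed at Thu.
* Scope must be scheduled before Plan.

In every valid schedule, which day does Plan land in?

Thu

Plan is available from Wed; Plan must be in the same day as Prototype, which can't be before Thu, so Plan is at least Thu.
So Plan is pinned to Thu.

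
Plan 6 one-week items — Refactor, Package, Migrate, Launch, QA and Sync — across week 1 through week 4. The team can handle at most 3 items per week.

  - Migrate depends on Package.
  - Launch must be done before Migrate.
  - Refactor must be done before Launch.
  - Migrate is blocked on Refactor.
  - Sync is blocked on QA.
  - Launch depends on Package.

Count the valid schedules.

Splitting on Refactor: it can be week 1 (24), week 2 (12). Listing each branch's schedules as (Package, Migrate, Launch, QA, Sync) by week number:
Refactor=week 1: (1,3,2,1,2) (1,3,2,1,3) (1,3,2,1,4) (1,3,2,2,3) (1,3,2,2,4) (1,3,2,3,4) (1,4,2,1,2) (1,4,2,1,3) (1,4,2,1,4) (1,4,2,2,3) (1,4,2,2,4) (1,4,2,3,4) (1,4,3,1,2) (1,4,3,1,3) (1,4,3,1,4) (1,4,3,2,3) (1,4,3,2,4) (1,4,3,3,4) (2,4,3,1,2) (2,4,3,1,3) (2,4,3,1,4) (2,4,3,2,3) (2,4,3,2,4) (2,4,3,3,4) — 24.
Refactor=week 2: (1,4,3,1,2) (1,4,3,1,3) (1,4,3,1,4) (1,4,3,2,3) (1,4,3,2,4) (1,4,3,3,4) (2,4,3,1,2) (2,4,3,1,3) (2,4,3,1,4) (2,4,3,2,3) (2,4,3,2,4) (2,4,3,3,4) — 12.
Summing: 24 + 12 = 36.

36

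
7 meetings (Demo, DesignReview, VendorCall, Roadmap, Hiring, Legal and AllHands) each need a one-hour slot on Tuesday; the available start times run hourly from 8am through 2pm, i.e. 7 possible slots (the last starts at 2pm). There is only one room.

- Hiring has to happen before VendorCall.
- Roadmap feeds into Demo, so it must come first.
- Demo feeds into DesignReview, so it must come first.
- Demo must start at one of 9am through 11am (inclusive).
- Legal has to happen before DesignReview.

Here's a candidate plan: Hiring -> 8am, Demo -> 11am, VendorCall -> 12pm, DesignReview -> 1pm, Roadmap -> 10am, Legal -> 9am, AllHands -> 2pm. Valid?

Valid

Roadmap feeds into Demo, so it must come first — holds.
Demo feeds into DesignReview, so it must come first — holds.
There is only one room — holds.
Legal has to happen before DesignReview — holds.
Hiring has to happen before VendorCall — holds.
Demo must start at one of 9am through 11am (inclusive) — holds.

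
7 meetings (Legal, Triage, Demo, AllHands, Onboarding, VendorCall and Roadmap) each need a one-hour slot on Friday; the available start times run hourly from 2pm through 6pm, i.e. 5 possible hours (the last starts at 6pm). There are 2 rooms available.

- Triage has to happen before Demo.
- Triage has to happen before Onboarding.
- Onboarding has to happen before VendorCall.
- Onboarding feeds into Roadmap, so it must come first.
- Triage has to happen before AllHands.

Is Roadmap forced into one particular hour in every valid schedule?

Roadmap can be 4pm (e.g. Demo in 3pm, AllHands in 4pm, Triage in 2pm, VendorCall in 5pm, Roadmap in 4pm, Legal in 2pm, Onboarding in 3pm) or 5pm (e.g. Triage=2pm, Roadmap=5pm, VendorCall=4pm, Demo=3pm, Legal=2pm, Onboarding=3pm, AllHands=4pm).

No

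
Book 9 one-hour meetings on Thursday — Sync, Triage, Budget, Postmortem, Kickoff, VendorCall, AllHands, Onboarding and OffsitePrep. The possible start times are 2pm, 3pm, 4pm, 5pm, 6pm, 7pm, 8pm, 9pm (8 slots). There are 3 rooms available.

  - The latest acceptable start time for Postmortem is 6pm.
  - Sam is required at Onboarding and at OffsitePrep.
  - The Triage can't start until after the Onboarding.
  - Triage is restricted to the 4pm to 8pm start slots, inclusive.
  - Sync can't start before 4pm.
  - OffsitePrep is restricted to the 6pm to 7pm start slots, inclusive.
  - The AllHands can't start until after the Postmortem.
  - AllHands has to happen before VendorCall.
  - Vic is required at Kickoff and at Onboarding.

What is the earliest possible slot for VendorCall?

Precedence pushes VendorCall to at least 4pm.
VendorCall at 4pm is achievable: Budget -> 2pm; Postmortem -> 2pm; Sync -> 4pm; Kickoff -> 3pm; AllHands -> 3pm; Onboarding -> 2pm; OffsitePrep -> 6pm; Triage -> 4pm; VendorCall -> 4pm.

4pm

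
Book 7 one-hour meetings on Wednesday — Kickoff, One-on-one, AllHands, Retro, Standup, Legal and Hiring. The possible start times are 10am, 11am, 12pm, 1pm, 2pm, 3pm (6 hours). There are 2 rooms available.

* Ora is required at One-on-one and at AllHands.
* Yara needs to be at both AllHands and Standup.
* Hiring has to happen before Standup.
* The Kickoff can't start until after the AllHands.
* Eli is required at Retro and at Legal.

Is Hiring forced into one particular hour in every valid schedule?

Hiring can be 10am (e.g. Kickoff -> 11am, Legal -> 1pm, AllHands -> 10am, One-on-one -> 12pm, Hiring -> 10am, Retro -> 12pm, Standup -> 11am) or 11am (e.g. Retro -> 10am, Standup -> 12pm, One-on-one -> 12pm, Hiring -> 11am, AllHands -> 10am, Kickoff -> 11am, Legal -> 1pm).

No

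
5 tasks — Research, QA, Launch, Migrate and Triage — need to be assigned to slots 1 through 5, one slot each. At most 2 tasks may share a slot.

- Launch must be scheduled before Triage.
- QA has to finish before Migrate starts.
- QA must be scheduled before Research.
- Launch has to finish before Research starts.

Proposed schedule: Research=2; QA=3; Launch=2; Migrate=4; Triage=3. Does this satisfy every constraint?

QA must be scheduled before Research — violated.
At most 2 tasks may share a slot — holds.
QA has to finish before Migrate starts — holds.
Launch has to finish before Research starts — violated.
Launch must be scheduled before Triage — holds.

No. QA must be scheduled before Research is not satisfied.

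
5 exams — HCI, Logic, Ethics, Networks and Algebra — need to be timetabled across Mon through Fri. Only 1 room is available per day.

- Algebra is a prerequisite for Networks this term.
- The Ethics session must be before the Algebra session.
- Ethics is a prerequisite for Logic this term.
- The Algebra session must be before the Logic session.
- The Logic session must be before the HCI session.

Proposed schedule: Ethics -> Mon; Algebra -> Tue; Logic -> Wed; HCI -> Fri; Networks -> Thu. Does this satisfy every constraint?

Valid

The Algebra session must be before the Logic session — holds.
The Ethics session must be before the Algebra session — holds.
Algebra is a prerequisite for Networks this term — holds.
The Logic session must be before the HCI session — holds.
Only 1 room is available per day — holds.
Ethics is a prerequisite for Logic this term — holds.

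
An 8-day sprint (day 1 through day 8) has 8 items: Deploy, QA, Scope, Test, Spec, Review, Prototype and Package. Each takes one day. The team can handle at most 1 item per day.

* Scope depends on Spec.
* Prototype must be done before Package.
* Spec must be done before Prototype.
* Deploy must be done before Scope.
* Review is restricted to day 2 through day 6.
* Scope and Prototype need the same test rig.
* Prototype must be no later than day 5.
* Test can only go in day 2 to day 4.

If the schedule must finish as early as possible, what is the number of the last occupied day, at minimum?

The precedence chain requires at least 3 distinct days.
With at most 1 per day and 8 tasks, at least 8 days are needed.
8 works (last occupied day: day 8): for example Package -> day 7, QA -> day 8, Prototype -> day 3, Deploy -> day 5, Spec -> day 1, Test -> day 2, Scope -> day 6, Review -> day 4.

8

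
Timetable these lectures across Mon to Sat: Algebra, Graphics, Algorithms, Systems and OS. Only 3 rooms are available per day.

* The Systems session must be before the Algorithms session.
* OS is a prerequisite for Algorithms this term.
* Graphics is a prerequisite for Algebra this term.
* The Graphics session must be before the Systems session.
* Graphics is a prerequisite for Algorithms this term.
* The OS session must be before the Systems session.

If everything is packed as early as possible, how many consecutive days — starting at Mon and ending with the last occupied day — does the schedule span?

3 days

The precedence chain requires at least 3 distinct days.
With at most 3 per day and 5 lectures, at least 2 days are needed.
3 works (last occupied day: Wed): for example Graphics -> Mon; Algebra -> Tue; Algorithms -> Wed; OS -> Mon; Systems -> Tue.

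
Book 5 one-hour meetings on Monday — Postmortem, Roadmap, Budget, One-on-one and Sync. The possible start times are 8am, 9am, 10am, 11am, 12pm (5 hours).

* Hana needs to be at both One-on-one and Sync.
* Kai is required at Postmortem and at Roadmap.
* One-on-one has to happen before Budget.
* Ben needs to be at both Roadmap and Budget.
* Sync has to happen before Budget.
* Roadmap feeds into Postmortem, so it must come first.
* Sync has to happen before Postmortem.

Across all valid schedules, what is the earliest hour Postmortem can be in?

Precedence pushes Postmortem to at least 9am.
Postmortem at 9am is achievable: Roadmap=8am, Postmortem=9am, One-on-one=9am, Sync=8am, Budget=10am.

9am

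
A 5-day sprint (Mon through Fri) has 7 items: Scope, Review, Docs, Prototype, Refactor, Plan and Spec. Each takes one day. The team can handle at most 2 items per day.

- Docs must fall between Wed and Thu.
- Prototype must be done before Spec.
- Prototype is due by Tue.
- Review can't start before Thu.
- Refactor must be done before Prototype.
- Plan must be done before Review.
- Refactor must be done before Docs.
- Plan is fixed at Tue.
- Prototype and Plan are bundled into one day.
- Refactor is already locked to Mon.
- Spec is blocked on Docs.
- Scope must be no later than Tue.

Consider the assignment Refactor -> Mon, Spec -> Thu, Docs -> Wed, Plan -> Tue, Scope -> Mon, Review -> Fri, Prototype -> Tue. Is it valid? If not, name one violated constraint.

Yes, all constraints hold

Docs must fall between Wed and Thu — holds.
Prototype must be done before Spec — holds.
Plan must be done before Review — holds.
Refactor must be done before Docs — holds.
Refactor is already locked to Mon — holds.
Scope must be no later than Tue — holds.
Review can't start before Thu — holds.
Spec is blocked on Docs — holds.
The team can handle at most 2 items per day — holds.
Refactor must be done before Prototype — holds.
Plan is fixed at Tue — holds.
Prototype is due by Tue — holds.
Prototype and Plan are bundled into one day — holds.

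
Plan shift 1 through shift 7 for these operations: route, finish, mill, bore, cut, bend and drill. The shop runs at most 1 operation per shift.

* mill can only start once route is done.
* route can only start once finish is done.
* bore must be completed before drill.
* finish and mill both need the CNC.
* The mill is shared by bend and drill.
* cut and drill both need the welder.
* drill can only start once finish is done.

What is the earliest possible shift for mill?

shift 3

Precedence pushes mill to at least shift 3.
mill at shift 3 is achievable: route in shift 2, cut in shift 6, finish in shift 1, mill in shift 3, bore in shift 4, drill in shift 5, bend in shift 7.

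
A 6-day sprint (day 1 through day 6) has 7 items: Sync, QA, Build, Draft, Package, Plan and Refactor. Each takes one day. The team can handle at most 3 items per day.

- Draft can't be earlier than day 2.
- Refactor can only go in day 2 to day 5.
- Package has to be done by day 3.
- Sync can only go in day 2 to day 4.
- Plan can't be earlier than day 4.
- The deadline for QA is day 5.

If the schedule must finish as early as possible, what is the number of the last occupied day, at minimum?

With at most 3 per day and 7 tasks, at least 3 days are needed.
Plan can't be placed before day 4, so the schedule must run through at least day 4.
4 works (last occupied day: day 4): for example Package -> day 1; Build -> day 1; Plan -> day 4; Sync -> day 2; Refactor -> day 2; QA -> day 1; Draft -> day 2.

day 4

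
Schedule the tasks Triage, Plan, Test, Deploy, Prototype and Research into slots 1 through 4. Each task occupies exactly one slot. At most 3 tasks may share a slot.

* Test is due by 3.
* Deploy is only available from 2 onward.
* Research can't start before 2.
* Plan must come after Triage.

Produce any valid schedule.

Research in 2; Triage in 1; Prototype in 1; Test in 1; Plan in 2; Deploy in 2

Checking: Triage(1) before Plan(2); Deploy=2 in [2,4]; Research=2 in [2,4]; Test=1 in [1,3]; max 3 per slot (cap 3).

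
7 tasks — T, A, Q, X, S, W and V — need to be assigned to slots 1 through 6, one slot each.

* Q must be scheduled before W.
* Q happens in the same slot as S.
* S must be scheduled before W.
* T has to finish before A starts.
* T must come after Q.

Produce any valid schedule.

A in 3, S in 1, W in 2, X in 1, V in 1, T in 2, Q in 1

Checking: T(2) before A(3); Q(1) before T(2); Q(1) before W(2); S(1) before W(2); Q = S = 1.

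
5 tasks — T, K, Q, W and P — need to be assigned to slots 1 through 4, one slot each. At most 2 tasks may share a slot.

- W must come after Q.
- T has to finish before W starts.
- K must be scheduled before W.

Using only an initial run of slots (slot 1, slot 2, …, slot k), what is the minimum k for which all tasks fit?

3 slots

The precedence chain requires at least 2 distinct slots.
With at most 2 per slot and 5 tasks, at least 3 slots are needed.
3 works (last occupied slot: 3): for example Q -> 2; K -> 1; W -> 3; T -> 1; P -> 2.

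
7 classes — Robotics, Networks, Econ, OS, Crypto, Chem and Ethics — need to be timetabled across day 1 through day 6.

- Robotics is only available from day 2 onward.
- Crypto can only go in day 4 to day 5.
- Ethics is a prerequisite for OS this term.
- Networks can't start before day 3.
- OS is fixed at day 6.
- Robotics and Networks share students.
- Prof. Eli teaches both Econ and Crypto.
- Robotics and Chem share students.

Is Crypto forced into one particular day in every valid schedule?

No

Crypto can be day 4 (e.g. Crypto in day 4; Networks in day 3; Robotics in day 2; OS in day 6; Chem in day 1; Econ in day 1; Ethics in day 1) or day 5 (e.g. Ethics=day 1; OS=day 6; Networks=day 3; Econ=day 1; Robotics=day 2; Chem=day 1; Crypto=day 5).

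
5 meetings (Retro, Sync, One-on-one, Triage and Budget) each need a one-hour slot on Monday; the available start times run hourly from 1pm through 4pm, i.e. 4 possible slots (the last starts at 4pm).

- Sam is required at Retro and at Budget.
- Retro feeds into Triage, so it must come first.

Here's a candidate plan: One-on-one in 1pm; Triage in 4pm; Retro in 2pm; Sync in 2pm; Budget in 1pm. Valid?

Valid

Sam is required at Retro and at Budget — holds.
Retro feeds into Triage, so it must come first — holds.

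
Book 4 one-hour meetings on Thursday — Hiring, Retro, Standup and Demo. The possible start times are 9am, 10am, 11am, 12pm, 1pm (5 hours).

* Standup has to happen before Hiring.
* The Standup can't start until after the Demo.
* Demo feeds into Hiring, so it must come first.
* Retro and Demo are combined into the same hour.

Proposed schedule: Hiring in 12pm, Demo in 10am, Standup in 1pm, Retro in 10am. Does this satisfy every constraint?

Standup has to happen before Hiring — violated.
Demo feeds into Hiring, so it must come first — holds.
The Standup can't start until after the Demo — holds.
Retro and Demo are combined into the same hour — holds.

No. Standup has to happen before Hiring is not satisfied.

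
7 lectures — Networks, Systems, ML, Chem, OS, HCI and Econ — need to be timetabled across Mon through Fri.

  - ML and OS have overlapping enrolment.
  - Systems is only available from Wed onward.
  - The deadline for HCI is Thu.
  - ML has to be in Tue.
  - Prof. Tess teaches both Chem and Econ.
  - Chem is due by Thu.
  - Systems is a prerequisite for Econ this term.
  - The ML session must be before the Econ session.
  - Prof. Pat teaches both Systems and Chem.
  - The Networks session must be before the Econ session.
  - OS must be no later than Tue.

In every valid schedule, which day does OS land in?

OS's window is Mon–Tue.
ML is fixed at Tue, and OS can't share a day with ML.
So OS must be Mon.

Mon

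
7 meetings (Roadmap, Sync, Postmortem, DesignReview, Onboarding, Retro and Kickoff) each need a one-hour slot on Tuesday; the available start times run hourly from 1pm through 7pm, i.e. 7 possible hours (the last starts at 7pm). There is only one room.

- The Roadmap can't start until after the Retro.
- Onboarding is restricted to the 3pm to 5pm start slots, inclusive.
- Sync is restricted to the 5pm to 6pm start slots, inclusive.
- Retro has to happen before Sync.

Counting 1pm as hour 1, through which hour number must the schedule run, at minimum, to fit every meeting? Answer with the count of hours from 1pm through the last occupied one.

The precedence chain requires at least 2 distinct hours.
With at most 1 per hour and 7 meetings, at least 7 hours are needed.
Sync can't be placed before 5pm — that is hour 5 counting from 1pm — so the schedule must run through at least 5 hours.
7 works (last occupied hour: 7pm): for example Retro=1pm, DesignReview=6pm, Onboarding=3pm, Kickoff=7pm, Sync=5pm, Postmortem=4pm, Roadmap=2pm.

7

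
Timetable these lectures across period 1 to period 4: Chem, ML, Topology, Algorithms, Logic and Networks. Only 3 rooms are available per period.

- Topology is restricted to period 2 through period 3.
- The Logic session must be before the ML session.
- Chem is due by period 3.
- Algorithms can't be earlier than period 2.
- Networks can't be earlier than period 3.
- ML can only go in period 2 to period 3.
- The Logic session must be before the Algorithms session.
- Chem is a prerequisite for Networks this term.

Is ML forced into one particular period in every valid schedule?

ML can be period 2 (e.g. Logic -> period 1; Topology -> period 2; Networks -> period 3; Chem -> period 1; Algorithms -> period 2; ML -> period 2) or period 3 (e.g. Chem -> period 1; Topology -> period 2; Logic -> period 1; ML -> period 3; Algorithms -> period 2; Networks -> period 3).

No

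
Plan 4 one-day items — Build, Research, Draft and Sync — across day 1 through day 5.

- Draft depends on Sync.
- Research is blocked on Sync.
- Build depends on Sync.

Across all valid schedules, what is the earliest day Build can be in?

Precedence pushes Build to at least day 2.
Build at day 2 is achievable: Build in day 2, Draft in day 2, Research in day 2, Sync in day 1.

day 2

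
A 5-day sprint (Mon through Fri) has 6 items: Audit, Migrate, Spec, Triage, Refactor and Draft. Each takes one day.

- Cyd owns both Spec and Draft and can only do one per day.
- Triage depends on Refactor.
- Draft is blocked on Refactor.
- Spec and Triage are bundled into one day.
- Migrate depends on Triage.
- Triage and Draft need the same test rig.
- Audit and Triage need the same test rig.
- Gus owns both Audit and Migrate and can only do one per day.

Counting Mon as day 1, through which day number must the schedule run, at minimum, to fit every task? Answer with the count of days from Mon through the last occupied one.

3 days

The precedence chain requires at least 3 distinct days.
3 works (last occupied day: Wed): for example Triage=Tue, Audit=Mon, Migrate=Wed, Refactor=Mon, Spec=Tue, Draft=Wed.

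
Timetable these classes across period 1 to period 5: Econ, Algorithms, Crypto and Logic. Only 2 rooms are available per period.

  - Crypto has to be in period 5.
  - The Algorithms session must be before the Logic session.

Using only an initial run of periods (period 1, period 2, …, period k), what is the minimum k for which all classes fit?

5

The precedence chain requires at least 2 distinct periods.
With at most 2 per period and 4 classes, at least 2 periods are needed.
Crypto can't be placed before period 5, so the schedule must run through at least period 5.
5 works (last occupied period: period 5): for example Crypto in period 5; Algorithms in period 1; Econ in period 1; Logic in period 2.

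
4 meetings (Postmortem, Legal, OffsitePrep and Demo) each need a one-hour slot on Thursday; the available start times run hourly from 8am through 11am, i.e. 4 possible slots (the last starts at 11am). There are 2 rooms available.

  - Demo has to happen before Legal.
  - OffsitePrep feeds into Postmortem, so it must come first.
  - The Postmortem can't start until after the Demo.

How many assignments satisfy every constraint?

31

Splitting on Postmortem: it can be 9am (3), 10am (10), 11am (18). Listing each branch's schedules as (Legal, OffsitePrep, Demo):
Postmortem=9am: (9am,8am,8am) (10am,8am,8am) (11am,8am,8am) — 3.
Postmortem=10am: (9am,8am,8am) (9am,9am,8am) (10am,8am,8am) (10am,8am,9am) (10am,9am,8am) (10am,9am,9am) (11am,8am,8am) (11am,8am,9am) (11am,9am,8am) (11am,9am,9am) — 10.
Postmortem=11am: (9am,8am,8am) (9am,9am,8am) (9am,10am,8am) (10am,8am,8am) (10am,8am,9am) (10am,9am,8am) (10am,9am,9am) (10am,10am,8am) (10am,10am,9am) (11am,8am,8am) (11am,8am,9am) (11am,8am,10am) (11am,9am,8am) (11am,9am,9am) (11am,9am,10am) (11am,10am,8am) (11am,10am,9am) (11am,10am,10am) — 18.
Summing: 3 + 10 + 18 = 31.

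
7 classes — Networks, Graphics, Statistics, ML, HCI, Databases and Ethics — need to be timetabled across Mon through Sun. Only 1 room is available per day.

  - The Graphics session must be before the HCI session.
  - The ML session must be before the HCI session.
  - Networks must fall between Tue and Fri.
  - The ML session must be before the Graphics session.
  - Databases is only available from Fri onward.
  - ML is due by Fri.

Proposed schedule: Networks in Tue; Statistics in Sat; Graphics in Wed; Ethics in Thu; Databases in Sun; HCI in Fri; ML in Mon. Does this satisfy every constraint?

Databases is only available from Fri onward — holds.
Only 1 room is available per day — holds.
The ML session must be before the HCI session — holds.
ML is due by Fri — holds.
Networks must fall between Tue and Fri — holds.
The ML session must be before the Graphics session — holds.
The Graphics session must be before the HCI session — holds.

Yes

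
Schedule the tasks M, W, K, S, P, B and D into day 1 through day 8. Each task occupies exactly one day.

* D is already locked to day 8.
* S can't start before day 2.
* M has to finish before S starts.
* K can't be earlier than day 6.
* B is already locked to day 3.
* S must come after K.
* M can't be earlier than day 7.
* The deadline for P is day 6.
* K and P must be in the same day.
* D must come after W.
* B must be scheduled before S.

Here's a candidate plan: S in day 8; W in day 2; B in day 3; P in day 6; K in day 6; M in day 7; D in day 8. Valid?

S must come after K — holds.
The deadline for P is day 6 — holds.
D is already locked to day 8 — holds.
M has to finish before S starts — holds.
B must be scheduled before S — holds.
K can't be earlier than day 6 — holds.
B is already locked to day 3 — holds.
M can't be earlier than day 7 — holds.
S can't start before day 2 — holds.
D must come after W — holds.
K and P must be in the same day — holds.

Yes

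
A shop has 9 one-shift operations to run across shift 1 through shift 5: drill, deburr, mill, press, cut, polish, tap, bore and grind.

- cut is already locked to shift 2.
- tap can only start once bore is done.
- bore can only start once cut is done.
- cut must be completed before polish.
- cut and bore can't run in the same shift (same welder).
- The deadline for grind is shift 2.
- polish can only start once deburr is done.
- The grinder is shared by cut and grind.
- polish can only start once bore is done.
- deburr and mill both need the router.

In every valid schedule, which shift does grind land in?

shift 1

grind's window is shift 1–shift 2.
cut is fixed at shift 2, and grind can't share a shift with cut.
So grind must be shift 1.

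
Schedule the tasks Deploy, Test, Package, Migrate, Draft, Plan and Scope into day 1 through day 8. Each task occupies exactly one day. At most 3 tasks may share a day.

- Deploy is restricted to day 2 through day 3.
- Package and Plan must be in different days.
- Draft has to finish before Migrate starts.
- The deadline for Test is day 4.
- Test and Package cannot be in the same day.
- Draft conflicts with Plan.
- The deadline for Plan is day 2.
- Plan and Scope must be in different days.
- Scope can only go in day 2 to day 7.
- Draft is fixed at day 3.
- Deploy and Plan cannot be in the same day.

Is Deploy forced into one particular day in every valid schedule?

No

Deploy can be day 2 (e.g. Scope -> day 2, Test -> day 1, Deploy -> day 2, Migrate -> day 4, Draft -> day 3, Package -> day 2, Plan -> day 1) or day 3 (e.g. Draft=day 3; Test=day 1; Migrate=day 4; Scope=day 2; Package=day 2; Plan=day 1; Deploy=day 3).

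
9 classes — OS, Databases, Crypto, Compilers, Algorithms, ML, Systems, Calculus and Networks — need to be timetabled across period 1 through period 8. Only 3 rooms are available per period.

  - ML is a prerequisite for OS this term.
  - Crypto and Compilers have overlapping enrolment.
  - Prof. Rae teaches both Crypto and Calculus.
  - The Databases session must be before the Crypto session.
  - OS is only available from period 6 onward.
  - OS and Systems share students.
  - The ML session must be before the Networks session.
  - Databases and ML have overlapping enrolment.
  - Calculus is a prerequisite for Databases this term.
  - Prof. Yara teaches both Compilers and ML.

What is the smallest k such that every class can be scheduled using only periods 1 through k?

The precedence chain requires at least 3 distinct periods.
With at most 3 per period and 9 classes, at least 3 periods are needed.
OS can't be placed before period 6, so the schedule must run through at least period 6.
6 works (last occupied period: period 6): for example Calculus -> period 1, Databases -> period 2, Systems -> period 3, Crypto -> period 3, Networks -> period 2, ML -> period 1, Compilers -> period 2, Algorithms -> period 1, OS -> period 6.

6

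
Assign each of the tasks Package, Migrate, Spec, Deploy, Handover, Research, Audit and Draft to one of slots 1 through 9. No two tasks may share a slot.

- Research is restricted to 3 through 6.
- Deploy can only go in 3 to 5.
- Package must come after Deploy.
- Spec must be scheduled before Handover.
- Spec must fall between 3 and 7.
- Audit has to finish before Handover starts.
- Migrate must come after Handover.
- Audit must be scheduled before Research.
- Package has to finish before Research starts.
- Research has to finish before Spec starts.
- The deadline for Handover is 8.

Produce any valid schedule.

Audit -> 1; Draft -> 2; Handover -> 7; Migrate -> 8; Research -> 5; Spec -> 6; Package -> 4; Deploy -> 3

Checking: Audit(1) before Research(5); Deploy(3) before Package(4); Research(5) before Spec(6); Spec(6) before Handover(7); Audit(1) before Handover(7); Handover(7) before Migrate(8); Package(4) before Research(5); Spec=6 in [3,7]; Research=5 in [3,6]; Handover=7 in [1,8]; Deploy=3 in [3,5]; max 1 per slot (cap 1).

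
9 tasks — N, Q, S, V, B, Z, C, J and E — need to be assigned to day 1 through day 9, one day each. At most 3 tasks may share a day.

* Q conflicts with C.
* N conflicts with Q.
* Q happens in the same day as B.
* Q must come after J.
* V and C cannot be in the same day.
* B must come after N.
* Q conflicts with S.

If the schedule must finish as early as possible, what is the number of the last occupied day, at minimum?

3

The precedence chain requires at least 2 distinct days.
With at most 3 per day and 9 tasks, at least 3 days are needed.
3 works (last occupied day: day 3): for example E -> day 3; N -> day 1; B -> day 2; Z -> day 3; J -> day 1; C -> day 3; S -> day 1; Q -> day 2; V -> day 2.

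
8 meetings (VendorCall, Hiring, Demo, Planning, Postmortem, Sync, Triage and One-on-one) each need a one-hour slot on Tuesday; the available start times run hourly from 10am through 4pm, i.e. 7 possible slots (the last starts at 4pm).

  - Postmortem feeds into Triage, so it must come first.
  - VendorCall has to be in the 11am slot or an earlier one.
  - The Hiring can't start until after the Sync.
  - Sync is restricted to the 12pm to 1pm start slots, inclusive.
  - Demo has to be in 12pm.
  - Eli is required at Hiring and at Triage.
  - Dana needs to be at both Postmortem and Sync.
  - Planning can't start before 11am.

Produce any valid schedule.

VendorCall -> 10am, Hiring -> 1pm, Planning -> 11am, Triage -> 11am, Sync -> 12pm, Postmortem -> 10am, One-on-one -> 10am, Demo -> 12pm

Checking: Postmortem(10am) before Triage(11am); Sync(12pm) before Hiring(1pm); Hiring(1pm) != Triage(11am); Postmortem(10am) != Sync(12pm); VendorCall=10am in [10am,11am]; Planning=11am in [11am,4pm]; Demo=12pm in [12pm,12pm]; Sync=12pm in [12pm,1pm].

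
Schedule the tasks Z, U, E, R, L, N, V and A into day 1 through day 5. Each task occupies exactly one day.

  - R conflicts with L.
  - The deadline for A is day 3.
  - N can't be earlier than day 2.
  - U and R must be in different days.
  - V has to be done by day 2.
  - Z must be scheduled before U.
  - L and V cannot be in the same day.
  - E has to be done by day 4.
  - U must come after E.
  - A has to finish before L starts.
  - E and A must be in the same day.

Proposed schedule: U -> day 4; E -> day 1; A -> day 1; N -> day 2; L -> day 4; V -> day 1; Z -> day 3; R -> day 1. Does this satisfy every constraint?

A has to finish before L starts — holds.
L and V cannot be in the same day — holds.
E and A must be in the same day — holds.
E has to be done by day 4 — holds.
N can't be earlier than day 2 — holds.
U must come after E — holds.
V has to be done by day 2 — holds.
The deadline for A is day 3 — holds.
R conflicts with L — holds.
Z must be scheduled before U — holds.
U and R must be in different days — holds.

Yes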